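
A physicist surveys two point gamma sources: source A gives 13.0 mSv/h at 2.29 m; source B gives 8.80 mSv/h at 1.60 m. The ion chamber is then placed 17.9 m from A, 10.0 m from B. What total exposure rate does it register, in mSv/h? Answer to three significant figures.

By superposition, sum each source's inverse-square contribution:
A: 13.0 × (2.29/17.9)² = 0.2128 mSv/h
B: 8.80 × (1.60/10.0)² = 0.2253 mSv/h
Total = 0.2128 + 0.2253 = 0.4381 mSv/h.

0.438 mSv/h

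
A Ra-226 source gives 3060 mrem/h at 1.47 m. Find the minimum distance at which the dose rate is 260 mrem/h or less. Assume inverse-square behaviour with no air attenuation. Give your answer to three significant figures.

Since intensity falls as 1/r², d₂ = d₁·√(I₁/I₂).
I₁/I₂ = 3060/260 = 11.77, so d₂ = 1.47 × √11.77 = 5.043 m.

5.04 m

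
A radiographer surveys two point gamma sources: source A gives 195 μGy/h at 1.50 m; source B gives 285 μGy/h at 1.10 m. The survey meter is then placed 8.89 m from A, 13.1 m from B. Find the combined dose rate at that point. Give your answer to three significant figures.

7.56 μGy/h

By superposition, sum each source's inverse-square contribution:
A: 195 × (1.50/8.89)² = 5.552 μGy/h
B: 285 × (1.10/13.1)² = 2.009 μGy/h
Total = 5.552 + 2.009 = 7.561 μGy/h.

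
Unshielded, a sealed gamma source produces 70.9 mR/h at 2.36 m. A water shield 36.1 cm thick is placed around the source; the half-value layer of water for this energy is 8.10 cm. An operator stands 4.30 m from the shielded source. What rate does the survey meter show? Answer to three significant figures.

Distance alone: 70.9 × (2.36/4.30)² = 70.9 × 0.3012 = 21.36 mR/h.
Shield: 36.1/8.10 = 4.457 half-value layers → attenuation 2^(−4.457) = 0.04553.
Combined: 21.36 × 0.04553 = 0.9725 mR/h.

0.973 mR/h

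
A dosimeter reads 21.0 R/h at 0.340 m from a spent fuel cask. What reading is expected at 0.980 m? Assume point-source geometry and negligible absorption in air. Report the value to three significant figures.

2.53 R/h

Intensity scales as (d₁/d₂)², so the rate at 0.980 m is
21.0 × (0.340/0.980)² = 21.0 × 0.1204 = 2.528 R/h.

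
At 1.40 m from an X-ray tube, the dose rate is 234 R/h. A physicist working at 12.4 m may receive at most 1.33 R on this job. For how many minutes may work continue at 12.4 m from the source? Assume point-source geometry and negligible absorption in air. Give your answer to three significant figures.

26.8 min

Intensity scales as (d₁/d₂)², so rate at 12.4 m:
(1.40/12.4)² = 0.01275, so 234 × 0.01275 = 2.983 R/h.
Stay time = 1.33 R ÷ 2.983 R/h = 0.4459 h = 26.75 min.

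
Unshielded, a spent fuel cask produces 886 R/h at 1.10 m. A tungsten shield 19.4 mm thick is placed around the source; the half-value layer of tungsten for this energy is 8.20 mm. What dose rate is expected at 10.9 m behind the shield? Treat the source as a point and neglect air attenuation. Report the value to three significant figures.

1.75 R/h

Distance alone: 886 × (1.10/10.9)² = 886 × 0.01018 = 9.019 R/h.
Shield: 19.4/8.20 = 2.366 half-value layers → attenuation 2^(−2.366) = 0.1940.
Combined: 9.019 × 0.1940 = 1.750 R/h.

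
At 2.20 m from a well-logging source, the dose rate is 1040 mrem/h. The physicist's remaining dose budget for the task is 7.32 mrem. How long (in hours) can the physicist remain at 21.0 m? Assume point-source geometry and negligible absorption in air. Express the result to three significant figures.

0.641 h

Using I₁d₁² = I₂d₂², rate at 21.0 m:
(2.20/21.0)² = 0.01098, so 1040 × 0.01098 = 11.42 mrem/h.
Stay time = 7.32 mrem ÷ 11.42 mrem/h = 0.6410 h.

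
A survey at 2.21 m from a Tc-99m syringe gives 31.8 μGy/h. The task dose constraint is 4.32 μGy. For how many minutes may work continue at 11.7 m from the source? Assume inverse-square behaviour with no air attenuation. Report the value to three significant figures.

Intensity scales as (d₁/d₂)², so rate at 11.7 m:
(2.21/11.7)² = 0.03568, so 31.8 × 0.03568 = 1.135 μGy/h.
Stay time = 4.32 μGy ÷ 1.135 μGy/h = 3.806 h = 228.4 min.

228 min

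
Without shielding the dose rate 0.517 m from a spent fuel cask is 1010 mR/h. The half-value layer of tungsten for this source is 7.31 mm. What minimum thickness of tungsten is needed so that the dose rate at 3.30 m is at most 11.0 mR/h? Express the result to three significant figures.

At 3.30 m, distance alone gives (0.517/3.30)² = 0.02454, so 1010 × 0.02454 = 24.79 mR/h.
Further attenuation needed: 24.79/11.0 = 2.254.
n = log₂(2.254) = 1.172 half-value layers.
Thickness = 1.172 × 7.31 mm = 8.567 mm.

8.57 mm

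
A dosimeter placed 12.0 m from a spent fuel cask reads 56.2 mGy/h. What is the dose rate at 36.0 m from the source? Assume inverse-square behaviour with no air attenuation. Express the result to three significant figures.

6.24 mGy/h

Using I₁d₁² = I₂d₂², scaling from 12.0 m to 36.0 m:
(12.0/36.0)² = 0.1111, so 56.2 × 0.1111 = 6.244 mGy/h.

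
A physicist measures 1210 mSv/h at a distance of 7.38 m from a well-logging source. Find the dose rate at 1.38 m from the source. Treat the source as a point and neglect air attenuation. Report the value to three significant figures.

34600 mSv/h

Applying the 1/r² law, the rate at 1.38 m is
1210 × (7.38/1.38)² = 1210 × 28.60 = 34610 mSv/h.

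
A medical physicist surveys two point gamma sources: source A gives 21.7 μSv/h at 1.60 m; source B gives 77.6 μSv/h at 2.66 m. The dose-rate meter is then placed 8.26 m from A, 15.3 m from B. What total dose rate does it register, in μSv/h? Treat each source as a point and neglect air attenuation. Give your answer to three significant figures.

3.16 μSv/h

By superposition, sum each source's inverse-square contribution:
A: 21.7 × (1.60/8.26)² = 0.8142 μSv/h
B: 77.6 × (2.66/15.3)² = 2.346 μSv/h
Total = 0.8142 + 2.346 = 3.160 μSv/h.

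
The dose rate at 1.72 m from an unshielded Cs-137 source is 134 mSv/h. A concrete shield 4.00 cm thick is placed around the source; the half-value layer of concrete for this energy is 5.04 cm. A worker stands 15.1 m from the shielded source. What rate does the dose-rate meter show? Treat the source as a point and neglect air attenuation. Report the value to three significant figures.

1.00 mSv/h

Distance alone: (1.72/15.1)² = 0.01297, so 134 × 0.01297 = 1.738 mSv/h.
Shield: 4.00/5.04 = 0.7937 half-value layers → attenuation 2^(−0.7937) = 0.5769.
Combined: 1.738 × 0.5769 = 1.003 mSv/h.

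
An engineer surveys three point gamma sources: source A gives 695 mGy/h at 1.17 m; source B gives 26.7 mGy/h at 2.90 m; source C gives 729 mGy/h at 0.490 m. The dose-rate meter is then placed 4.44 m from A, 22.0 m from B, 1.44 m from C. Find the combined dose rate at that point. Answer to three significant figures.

Each source contributes Iᵢ·(dᵢ/rᵢ)²; contributions add.
A: 695 × (1.17/4.44)² = 48.26 mGy/h
B: 26.7 × (2.90/22.0)² = 0.4639 mGy/h
C: 729 × (0.490/1.44)² = 84.41 mGy/h
Total = 48.26 + 0.4639 + 84.41 = 133.1 mGy/h.

133 mGy/h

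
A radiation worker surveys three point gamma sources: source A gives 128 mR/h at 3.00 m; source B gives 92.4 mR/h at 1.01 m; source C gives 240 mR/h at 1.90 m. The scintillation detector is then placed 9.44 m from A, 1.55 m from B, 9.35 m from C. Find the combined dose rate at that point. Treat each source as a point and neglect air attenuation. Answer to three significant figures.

Each source contributes Iᵢ·(dᵢ/rᵢ)²; contributions add.
A: 128 × (3.00/9.44)² = 12.93 mR/h
B: 92.4 × (1.01/1.55)² = 39.23 mR/h
C: 240 × (1.90/9.35)² = 9.910 mR/h
Total = 12.93 + 39.23 + 9.910 = 62.07 mR/h.

62.1 mR/h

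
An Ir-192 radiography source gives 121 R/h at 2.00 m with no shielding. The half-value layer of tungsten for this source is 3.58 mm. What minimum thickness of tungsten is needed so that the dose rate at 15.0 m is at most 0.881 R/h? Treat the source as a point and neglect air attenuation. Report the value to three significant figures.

4.61 mm

At 15.0 m, distance alone gives (2.00/15.0)² = 0.01778, so 121 × 0.01778 = 2.151 R/h.
Further attenuation needed: 2.151/0.881 = 2.442.
n = log₂(2.442) = 1.288 half-value layers.
Thickness = 1.288 × 3.58 mm = 4.611 mm.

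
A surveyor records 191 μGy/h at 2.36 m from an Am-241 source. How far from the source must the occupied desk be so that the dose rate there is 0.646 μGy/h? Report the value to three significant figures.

40.6 m

Applying the 1/r² law, d₂ = d₁·√(I₁/I₂).
I₁/I₂ = 191/0.646 = 295.7, so d₂ = 2.36 × √295.7 = 40.58 m.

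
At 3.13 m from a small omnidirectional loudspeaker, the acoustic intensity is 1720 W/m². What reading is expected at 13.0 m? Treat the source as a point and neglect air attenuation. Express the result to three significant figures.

Applying the 1/r² law, the rate at 13.0 m is
(3.13/13.0)² = 0.05797, so 1720 × 0.05797 = 99.71 W/m².

99.7 W/m²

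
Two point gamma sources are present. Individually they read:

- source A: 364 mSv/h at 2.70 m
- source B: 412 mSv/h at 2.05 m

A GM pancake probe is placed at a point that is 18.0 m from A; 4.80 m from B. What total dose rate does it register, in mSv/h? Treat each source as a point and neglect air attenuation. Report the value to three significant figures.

83.3 mSv/h

By superposition, sum each source's inverse-square contribution:
A: 364 × (2.70/18.0)² = 8.190 mSv/h
B: 412 × (2.05/4.80)² = 75.15 mSv/h
Total = 8.190 + 75.15 = 83.34 mSv/h.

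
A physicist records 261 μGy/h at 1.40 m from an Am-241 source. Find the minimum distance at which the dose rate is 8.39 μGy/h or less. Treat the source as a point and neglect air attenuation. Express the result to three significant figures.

By the inverse-square law, d₂ = d₁·√(I₁/I₂).
I₁/I₂ = 261/8.39 = 31.11, so d₂ = 1.40 × √31.11 = 7.809 m.

7.81 m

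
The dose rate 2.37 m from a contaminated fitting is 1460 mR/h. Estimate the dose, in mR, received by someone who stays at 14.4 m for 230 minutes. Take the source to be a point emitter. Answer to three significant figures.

Applying the 1/r² law, rate at 14.4 m:
1460 × (2.37/14.4)² = 1460 × 0.02709 = 39.55 mR/h.
Dose = rate × time = 39.55 mR/h × 3.833 h = 151.6 mR.

152 mR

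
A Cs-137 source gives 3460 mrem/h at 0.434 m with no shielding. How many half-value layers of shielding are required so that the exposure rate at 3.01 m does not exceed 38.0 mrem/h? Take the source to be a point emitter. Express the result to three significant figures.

0.921 half-value layers

At 3.01 m, distance alone gives (0.434/3.01)² = 0.02079, so 3460 × 0.02079 = 71.93 mrem/h.
Further attenuation needed: 71.93/38.0 = 1.893.
n = log₂(1.893) = 0.9207 half-value layers.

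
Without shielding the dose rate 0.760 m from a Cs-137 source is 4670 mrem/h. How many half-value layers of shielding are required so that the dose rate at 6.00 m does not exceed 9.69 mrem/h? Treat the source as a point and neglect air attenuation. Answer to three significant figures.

At 6.00 m, distance alone gives (0.760/6.00)² = 0.01604, so 4670 × 0.01604 = 74.91 mrem/h.
Further attenuation needed: 74.91/9.69 = 7.731.
n = log₂(7.731) = 2.951 half-value layers.

2.95 half-value layers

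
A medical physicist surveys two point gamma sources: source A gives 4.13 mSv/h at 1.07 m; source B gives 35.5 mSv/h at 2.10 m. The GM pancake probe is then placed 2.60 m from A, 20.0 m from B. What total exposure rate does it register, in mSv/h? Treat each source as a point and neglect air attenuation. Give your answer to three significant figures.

1.09 mSv/h

Each source contributes Iᵢ·(dᵢ/rᵢ)²; contributions add.
A: 4.13 × (1.07/2.60)² = 0.6995 mSv/h
B: 35.5 × (2.10/20.0)² = 0.3914 mSv/h
Total = 0.6995 + 0.3914 = 1.091 mSv/h.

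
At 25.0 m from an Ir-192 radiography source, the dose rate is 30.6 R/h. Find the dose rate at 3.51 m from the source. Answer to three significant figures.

1550 R/h

Since intensity falls as 1/r², the rate at 3.51 m is
30.6 × (25.0/3.51)² = 30.6 × 50.73 = 1552 R/h.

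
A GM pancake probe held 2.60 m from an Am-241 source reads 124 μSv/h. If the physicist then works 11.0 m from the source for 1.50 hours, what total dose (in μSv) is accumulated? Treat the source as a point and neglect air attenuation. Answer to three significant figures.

10.4 μSv

Intensity scales as (d₁/d₂)², so rate at 11.0 m:
(2.60/11.0)² = 0.05587, so 124 × 0.05587 = 6.928 μSv/h.
Dose = rate × time = 6.928 μSv/h × 1.500 h = 10.39 μSv.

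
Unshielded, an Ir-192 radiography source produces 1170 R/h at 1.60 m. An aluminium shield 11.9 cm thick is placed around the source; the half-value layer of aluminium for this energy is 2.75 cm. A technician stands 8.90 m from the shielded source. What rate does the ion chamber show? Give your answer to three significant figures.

1.88 R/h

Distance alone: 1170 × (1.60/8.90)² = 1170 × 0.03232 = 37.81 R/h.
Shield: 11.9/2.75 = 4.327 half-value layers → attenuation 2^(−4.327) = 0.04982.
Combined: 37.81 × 0.04982 = 1.884 R/h.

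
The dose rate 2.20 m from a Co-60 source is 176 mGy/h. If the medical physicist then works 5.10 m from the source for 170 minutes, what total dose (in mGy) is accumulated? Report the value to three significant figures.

Since intensity falls as 1/r², rate at 5.10 m:
176 × (2.20/5.10)² = 176 × 0.1861 = 32.75 mGy/h.
Dose = rate × time = 32.75 mGy/h × 2.833 h = 92.78 mGy.

92.8 mGy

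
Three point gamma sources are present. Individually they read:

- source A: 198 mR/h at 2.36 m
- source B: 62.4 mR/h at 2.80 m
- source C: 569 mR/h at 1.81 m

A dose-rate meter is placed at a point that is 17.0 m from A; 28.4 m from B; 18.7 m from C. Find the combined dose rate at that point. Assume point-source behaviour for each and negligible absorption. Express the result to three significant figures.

Each source contributes Iᵢ·(dᵢ/rᵢ)²; contributions add.
A: 198 × (2.36/17.0)² = 3.816 mR/h
B: 62.4 × (2.80/28.4)² = 0.6065 mR/h
C: 569 × (1.81/18.7)² = 5.331 mR/h
Total = 3.816 + 0.6065 + 5.331 = 9.754 mR/h.

9.75 mR/h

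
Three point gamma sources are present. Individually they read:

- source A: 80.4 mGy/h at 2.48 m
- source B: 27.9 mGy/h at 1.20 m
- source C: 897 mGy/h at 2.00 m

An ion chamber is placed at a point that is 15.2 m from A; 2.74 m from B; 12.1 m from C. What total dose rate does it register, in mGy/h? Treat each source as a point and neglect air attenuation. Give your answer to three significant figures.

32.0 mGy/h

By superposition, sum each source's inverse-square contribution:
A: 80.4 × (2.48/15.2)² = 2.140 mGy/h
B: 27.9 × (1.20/2.74)² = 5.351 mGy/h
C: 897 × (2.00/12.1)² = 24.51 mGy/h
Total = 2.140 + 5.351 + 24.51 = 32.00 mGy/h.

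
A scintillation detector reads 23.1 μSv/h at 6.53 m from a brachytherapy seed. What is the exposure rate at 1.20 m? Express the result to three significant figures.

684 μSv/h

Using I₁d₁² = I₂d₂², the rate at 1.20 m is
(6.53/1.20)² = 29.61, so 23.1 × 29.61 = 684.0 μSv/h.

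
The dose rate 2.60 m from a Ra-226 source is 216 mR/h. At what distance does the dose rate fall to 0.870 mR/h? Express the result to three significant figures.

41.0 m

Applying the 1/r² law, d₂ = d₁·√(I₁/I₂).
I₁/I₂ = 216/0.870 = 248.3, so d₂ = 2.60 × √248.3 = 40.97 m.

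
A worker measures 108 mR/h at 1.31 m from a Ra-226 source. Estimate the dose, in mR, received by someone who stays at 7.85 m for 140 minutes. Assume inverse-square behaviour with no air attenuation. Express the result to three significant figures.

Applying the 1/r² law, rate at 7.85 m:
108 × (1.31/7.85)² = 108 × 0.02785 = 3.008 mR/h.
Dose = rate × time = 3.008 mR/h × 2.333 h = 7.018 mR.

7.02 mR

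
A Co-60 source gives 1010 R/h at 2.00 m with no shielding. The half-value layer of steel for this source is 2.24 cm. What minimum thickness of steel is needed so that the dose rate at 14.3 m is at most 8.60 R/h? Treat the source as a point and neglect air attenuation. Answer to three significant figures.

2.69 cm

At 14.3 m, distance alone gives 1010 × (2.00/14.3)² = 1010 × 0.01956 = 19.76 R/h.
Further attenuation needed: 19.76/8.60 = 2.298.
n = log₂(2.298) = 1.200 half-value layers.
Thickness = 1.200 × 2.24 cm = 2.688 cm.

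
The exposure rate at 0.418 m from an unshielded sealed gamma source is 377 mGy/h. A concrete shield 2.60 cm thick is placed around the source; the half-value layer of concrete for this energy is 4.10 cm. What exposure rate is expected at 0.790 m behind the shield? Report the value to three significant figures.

68.0 mGy/h

Distance alone: 377 × (0.418/0.790)² = 377 × 0.2800 = 105.6 mGy/h.
Shield: 2.60/4.10 = 0.6341 half-value layers → attenuation 2^(−0.6341) = 0.6443.
Combined: 105.6 × 0.6443 = 68.04 mGy/h.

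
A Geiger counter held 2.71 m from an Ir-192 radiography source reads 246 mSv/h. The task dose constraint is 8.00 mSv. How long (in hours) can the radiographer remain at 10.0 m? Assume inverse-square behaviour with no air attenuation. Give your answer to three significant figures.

0.443 h

By the inverse-square law, rate at 10.0 m:
(2.71/10.0)² = 0.07344, so 246 × 0.07344 = 18.07 mSv/h.
Stay time = 8.00 mSv ÷ 18.07 mSv/h = 0.4427 h.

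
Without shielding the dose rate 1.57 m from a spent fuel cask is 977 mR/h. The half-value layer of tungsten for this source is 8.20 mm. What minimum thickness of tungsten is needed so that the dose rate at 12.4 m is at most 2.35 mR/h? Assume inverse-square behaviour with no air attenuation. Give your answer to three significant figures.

22.4 mm

At 12.4 m, distance alone gives 977 × (1.57/12.4)² = 977 × 0.01603 = 15.66 mR/h.
Further attenuation needed: 15.66/2.35 = 6.664.
n = log₂(6.664) = 2.736 half-value layers.
Thickness = 2.736 × 8.20 mm = 22.44 mm.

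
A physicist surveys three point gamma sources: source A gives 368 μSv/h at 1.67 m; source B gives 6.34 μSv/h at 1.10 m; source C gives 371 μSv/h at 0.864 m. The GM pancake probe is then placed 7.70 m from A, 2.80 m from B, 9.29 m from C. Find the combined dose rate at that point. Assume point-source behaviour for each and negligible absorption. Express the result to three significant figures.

By superposition, sum each source's inverse-square contribution:
A: 368 × (1.67/7.70)² = 17.31 μSv/h
B: 6.34 × (1.10/2.80)² = 0.9785 μSv/h
C: 371 × (0.864/9.29)² = 3.209 μSv/h
Total = 17.31 + 0.9785 + 3.209 = 21.50 μSv/h.

21.5 μSv/h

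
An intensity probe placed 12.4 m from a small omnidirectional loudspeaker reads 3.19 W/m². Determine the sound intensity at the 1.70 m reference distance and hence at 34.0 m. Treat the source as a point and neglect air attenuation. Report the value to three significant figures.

Intensity scales as (d₁/d₂)², so
At 1.70 m: 3.19 × (12.4/1.70)² = 3.19 × 53.20 = 169.7 W/m²
At 34.0 m: (1.70/34.0)² = 0.002500, so 169.7 × 0.002500 = 0.4242 W/m².

170 W/m²; 0.424 W/m²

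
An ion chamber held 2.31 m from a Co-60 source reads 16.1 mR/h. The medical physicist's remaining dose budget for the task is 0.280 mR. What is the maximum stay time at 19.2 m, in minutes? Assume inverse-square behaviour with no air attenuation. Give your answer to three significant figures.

72.1 min

Intensity scales as (d₁/d₂)², so rate at 19.2 m:
(2.31/19.2)² = 0.01448, so 16.1 × 0.01448 = 0.2331 mR/h.
Stay time = 0.280 mR ÷ 0.2331 mR/h = 1.201 h = 72.06 min.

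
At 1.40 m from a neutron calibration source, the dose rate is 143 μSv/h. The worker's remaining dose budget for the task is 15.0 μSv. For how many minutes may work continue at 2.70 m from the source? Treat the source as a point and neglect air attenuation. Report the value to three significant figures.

23.4 min

By the inverse-square law, rate at 2.70 m:
143 × (1.40/2.70)² = 143 × 0.2689 = 38.45 μSv/h.
Stay time = 15.0 μSv ÷ 38.45 μSv/h = 0.3901 h = 23.41 min.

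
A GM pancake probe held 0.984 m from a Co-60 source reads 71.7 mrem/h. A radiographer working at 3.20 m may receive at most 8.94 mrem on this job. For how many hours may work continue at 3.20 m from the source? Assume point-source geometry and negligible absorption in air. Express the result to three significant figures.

1.32 h

Applying the 1/r² law, rate at 3.20 m:
(0.984/3.20)² = 0.09456, so 71.7 × 0.09456 = 6.780 mrem/h.
Stay time = 8.94 mrem ÷ 6.780 mrem/h = 1.319 h.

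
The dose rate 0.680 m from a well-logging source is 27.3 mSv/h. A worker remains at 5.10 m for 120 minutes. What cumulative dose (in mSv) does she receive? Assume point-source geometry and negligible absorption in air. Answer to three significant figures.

Since intensity falls as 1/r², rate at 5.10 m:
(0.680/5.10)² = 0.01778, so 27.3 × 0.01778 = 0.4854 mSv/h.
Dose = rate × time = 0.4854 mSv/h × 2.000 h = 0.9708 mSv.

0.971 mSv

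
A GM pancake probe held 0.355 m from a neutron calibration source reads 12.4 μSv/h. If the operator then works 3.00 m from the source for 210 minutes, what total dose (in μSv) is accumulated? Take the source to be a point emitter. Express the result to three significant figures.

0.608 μSv

By the inverse-square law, rate at 3.00 m:
(0.355/3.00)² = 0.01400, so 12.4 × 0.01400 = 0.1736 μSv/h.
Dose = rate × time = 0.1736 μSv/h × 3.500 h = 0.6076 μSv.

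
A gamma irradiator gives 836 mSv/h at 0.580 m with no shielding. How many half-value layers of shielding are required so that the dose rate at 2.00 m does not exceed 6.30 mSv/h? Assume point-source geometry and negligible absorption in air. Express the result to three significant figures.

3.48 half-value layers

At 2.00 m, distance alone gives 836 × (0.580/2.00)² = 836 × 0.08410 = 70.31 mSv/h.
Further attenuation needed: 70.31/6.30 = 11.16.
n = log₂(11.16) = 3.480 half-value layers.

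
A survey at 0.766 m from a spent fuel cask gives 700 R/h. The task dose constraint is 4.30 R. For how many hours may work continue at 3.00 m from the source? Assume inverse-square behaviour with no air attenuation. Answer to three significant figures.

Using I₁d₁² = I₂d₂², rate at 3.00 m:
(0.766/3.00)² = 0.06520, so 700 × 0.06520 = 45.64 R/h.
Stay time = 4.30 R ÷ 45.64 R/h = 0.09422 h.

0.0942 h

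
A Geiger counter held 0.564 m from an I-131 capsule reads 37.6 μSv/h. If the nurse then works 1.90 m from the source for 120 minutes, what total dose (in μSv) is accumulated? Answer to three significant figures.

6.63 μSv

Using I₁d₁² = I₂d₂², rate at 1.90 m:
(0.564/1.90)² = 0.08812, so 37.6 × 0.08812 = 3.313 μSv/h.
Dose = rate × time = 3.313 μSv/h × 2.000 h = 6.626 μSv.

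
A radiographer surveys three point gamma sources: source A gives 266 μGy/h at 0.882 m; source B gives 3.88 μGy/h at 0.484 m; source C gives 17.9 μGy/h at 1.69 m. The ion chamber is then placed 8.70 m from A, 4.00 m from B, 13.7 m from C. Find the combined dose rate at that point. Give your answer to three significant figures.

3.06 μGy/h

By superposition, sum each source's inverse-square contribution:
A: 266 × (0.882/8.70)² = 2.734 μGy/h
B: 3.88 × (0.484/4.00)² = 0.05681 μGy/h
C: 17.9 × (1.69/13.7)² = 0.2724 μGy/h
Total = 2.734 + 0.05681 + 0.2724 = 3.063 μGy/h.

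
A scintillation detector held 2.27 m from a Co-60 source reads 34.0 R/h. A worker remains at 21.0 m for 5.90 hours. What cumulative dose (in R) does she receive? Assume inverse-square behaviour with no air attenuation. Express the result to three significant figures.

Intensity scales as (d₁/d₂)², so rate at 21.0 m:
(2.27/21.0)² = 0.01168, so 34.0 × 0.01168 = 0.3971 R/h.
Dose = rate × time = 0.3971 R/h × 5.900 h = 2.343 R.

2.34 R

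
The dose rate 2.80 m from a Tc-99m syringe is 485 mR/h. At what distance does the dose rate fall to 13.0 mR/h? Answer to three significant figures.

17.1 m

By the inverse-square law, d₂ = d₁·√(I₁/I₂).
I₁/I₂ = 485/13.0 = 37.31, so d₂ = 2.80 × √37.31 = 17.10 m.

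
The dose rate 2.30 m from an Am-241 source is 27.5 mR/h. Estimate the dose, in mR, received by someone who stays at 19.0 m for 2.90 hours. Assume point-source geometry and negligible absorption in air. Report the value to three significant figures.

Intensity scales as (d₁/d₂)², so rate at 19.0 m:
(2.30/19.0)² = 0.01465, so 27.5 × 0.01465 = 0.4029 mR/h.
Dose = rate × time = 0.4029 mR/h × 2.900 h = 1.168 mR.

1.17 mR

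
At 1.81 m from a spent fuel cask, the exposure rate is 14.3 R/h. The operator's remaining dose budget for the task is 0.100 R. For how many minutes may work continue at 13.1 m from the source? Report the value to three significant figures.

22.0 min

By the inverse-square law, rate at 13.1 m:
(1.81/13.1)² = 0.01909, so 14.3 × 0.01909 = 0.2730 R/h.
Stay time = 0.100 R ÷ 0.2730 R/h = 0.3663 h = 21.98 min.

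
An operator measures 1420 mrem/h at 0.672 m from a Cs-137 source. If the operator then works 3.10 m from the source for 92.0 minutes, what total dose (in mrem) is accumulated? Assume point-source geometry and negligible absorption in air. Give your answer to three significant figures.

102 mrem

By the inverse-square law, rate at 3.10 m:
(0.672/3.10)² = 0.04699, so 1420 × 0.04699 = 66.73 mrem/h.
Dose = rate × time = 66.73 mrem/h × 1.533 h = 102.3 mrem.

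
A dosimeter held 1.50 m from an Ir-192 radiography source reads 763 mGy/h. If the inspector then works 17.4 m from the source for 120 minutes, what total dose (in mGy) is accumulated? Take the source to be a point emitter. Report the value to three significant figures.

11.3 mGy

Intensity scales as (d₁/d₂)², so rate at 17.4 m:
(1.50/17.4)² = 0.007432, so 763 × 0.007432 = 5.671 mGy/h.
Dose = rate × time = 5.671 mGy/h × 2.000 h = 11.34 mGy.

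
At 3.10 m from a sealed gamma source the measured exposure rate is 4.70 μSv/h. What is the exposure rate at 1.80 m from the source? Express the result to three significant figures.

13.9 μSv/h

By the inverse-square law, scaling from 3.10 m to 1.80 m:
(3.10/1.80)² = 2.966, so 4.70 × 2.966 = 13.94 μSv/h.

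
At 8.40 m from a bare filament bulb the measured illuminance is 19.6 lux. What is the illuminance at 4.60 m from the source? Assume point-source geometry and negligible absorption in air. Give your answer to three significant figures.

65.4 lux

By the inverse-square law, scaling from 8.40 m to 4.60 m:
19.6 × (8.40/4.60)² = 19.6 × 3.335 = 65.37 lux.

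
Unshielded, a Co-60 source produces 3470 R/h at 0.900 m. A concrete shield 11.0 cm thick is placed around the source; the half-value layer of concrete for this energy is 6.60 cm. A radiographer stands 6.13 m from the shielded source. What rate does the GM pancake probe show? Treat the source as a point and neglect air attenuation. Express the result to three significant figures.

Distance alone: 3470 × (0.900/6.13)² = 3470 × 0.02156 = 74.81 R/h.
Shield: 11.0/6.60 = 1.667 half-value layers → attenuation 2^(−1.667) = 0.3149.
Combined: 74.81 × 0.3149 = 23.56 R/h.

23.6 R/h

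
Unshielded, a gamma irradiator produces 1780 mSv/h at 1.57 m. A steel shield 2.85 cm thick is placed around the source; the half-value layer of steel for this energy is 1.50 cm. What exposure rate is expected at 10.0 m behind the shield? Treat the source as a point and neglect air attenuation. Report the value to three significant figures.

Distance alone: (1.57/10.0)² = 0.02465, so 1780 × 0.02465 = 43.88 mSv/h.
Shield: 2.85/1.50 = 1.900 half-value layers → attenuation 2^(−1.900) = 0.2679.
Combined: 43.88 × 0.2679 = 11.76 mSv/h.

11.8 mSv/h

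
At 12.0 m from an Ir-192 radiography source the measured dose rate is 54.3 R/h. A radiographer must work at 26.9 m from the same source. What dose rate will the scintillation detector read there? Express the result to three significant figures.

Intensity scales as (d₁/d₂)², so scaling from 12.0 m to 26.9 m:
(12.0/26.9)² = 0.1990, so 54.3 × 0.1990 = 10.81 R/h.

10.8 R/h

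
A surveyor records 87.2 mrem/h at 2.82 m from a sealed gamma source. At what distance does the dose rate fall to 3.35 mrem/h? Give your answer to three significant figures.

Applying the 1/r² law, d₂ = d₁·√(I₁/I₂).
I₁/I₂ = 87.2/3.35 = 26.03, so d₂ = 2.82 × √26.03 = 14.39 m.

14.4 m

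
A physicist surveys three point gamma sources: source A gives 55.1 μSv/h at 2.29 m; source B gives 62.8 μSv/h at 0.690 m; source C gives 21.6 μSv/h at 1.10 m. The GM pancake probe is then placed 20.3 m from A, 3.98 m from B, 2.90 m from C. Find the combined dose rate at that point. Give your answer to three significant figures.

5.70 μSv/h

Each source contributes Iᵢ·(dᵢ/rᵢ)²; contributions add.
A: 55.1 × (2.29/20.3)² = 0.7012 μSv/h
B: 62.8 × (0.690/3.98)² = 1.888 μSv/h
C: 21.6 × (1.10/2.90)² = 3.108 μSv/h
Total = 0.7012 + 1.888 + 3.108 = 5.697 μSv/h.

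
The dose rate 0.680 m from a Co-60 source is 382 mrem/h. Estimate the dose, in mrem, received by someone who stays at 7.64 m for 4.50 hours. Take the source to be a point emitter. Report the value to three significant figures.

13.6 mrem

Applying the 1/r² law, rate at 7.64 m:
382 × (0.680/7.64)² = 382 × 0.007922 = 3.026 mrem/h.
Dose = rate × time = 3.026 mrem/h × 4.500 h = 13.62 mrem.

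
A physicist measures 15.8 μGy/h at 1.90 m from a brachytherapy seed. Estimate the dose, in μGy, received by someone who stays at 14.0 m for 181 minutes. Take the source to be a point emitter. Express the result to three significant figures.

Since intensity falls as 1/r², rate at 14.0 m:
(1.90/14.0)² = 0.01842, so 15.8 × 0.01842 = 0.2910 μGy/h.
Dose = rate × time = 0.2910 μGy/h × 3.017 h = 0.8779 μGy.

0.878 μGy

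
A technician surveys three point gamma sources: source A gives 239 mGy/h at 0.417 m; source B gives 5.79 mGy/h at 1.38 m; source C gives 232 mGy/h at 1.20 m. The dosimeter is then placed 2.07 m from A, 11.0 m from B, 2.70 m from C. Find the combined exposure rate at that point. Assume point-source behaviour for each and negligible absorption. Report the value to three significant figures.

By superposition, sum each source's inverse-square contribution:
A: 239 × (0.417/2.07)² = 9.699 mGy/h
B: 5.79 × (1.38/11.0)² = 0.09113 mGy/h
C: 232 × (1.20/2.70)² = 45.83 mGy/h
Total = 9.699 + 0.09113 + 45.83 = 55.62 mGy/h.

55.6 mGy/h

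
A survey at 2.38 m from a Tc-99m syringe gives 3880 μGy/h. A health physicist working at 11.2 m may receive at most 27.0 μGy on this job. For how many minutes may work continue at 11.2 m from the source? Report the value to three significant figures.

By the inverse-square law, rate at 11.2 m:
3880 × (2.38/11.2)² = 3880 × 0.04516 = 175.2 μGy/h.
Stay time = 27.0 μGy ÷ 175.2 μGy/h = 0.1541 h = 9.246 min.

9.25 min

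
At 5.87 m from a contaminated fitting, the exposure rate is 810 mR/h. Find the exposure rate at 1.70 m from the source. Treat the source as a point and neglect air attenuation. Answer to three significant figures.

Since intensity falls as 1/r², the rate at 1.70 m is
(5.87/1.70)² = 11.92, so 810 × 11.92 = 9655 mR/h.

9660 mR/h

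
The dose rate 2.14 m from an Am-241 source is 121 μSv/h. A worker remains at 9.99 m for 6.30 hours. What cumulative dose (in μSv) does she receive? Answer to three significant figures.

Since intensity falls as 1/r², rate at 9.99 m:
121 × (2.14/9.99)² = 121 × 0.04589 = 5.553 μSv/h.
Dose = rate × time = 5.553 μSv/h × 6.300 h = 34.98 μSv.

35.0 μSv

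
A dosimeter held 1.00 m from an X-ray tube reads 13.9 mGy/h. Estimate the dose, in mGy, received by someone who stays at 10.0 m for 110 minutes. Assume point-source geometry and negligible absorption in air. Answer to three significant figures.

Applying the 1/r² law, rate at 10.0 m:
(1.00/10.0)² = 0.01000, so 13.9 × 0.01000 = 0.1390 mGy/h.
Dose = rate × time = 0.1390 mGy/h × 1.833 h = 0.2548 mGy.

0.255 mGy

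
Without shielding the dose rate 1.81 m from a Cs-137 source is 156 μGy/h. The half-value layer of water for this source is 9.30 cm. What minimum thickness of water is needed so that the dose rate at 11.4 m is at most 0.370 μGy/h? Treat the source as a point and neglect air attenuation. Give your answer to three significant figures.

31.7 cm

At 11.4 m, distance alone gives (1.81/11.4)² = 0.02521, so 156 × 0.02521 = 3.933 μGy/h.
Further attenuation needed: 3.933/0.370 = 10.63.
n = log₂(10.63) = 3.410 half-value layers.
Thickness = 3.410 × 9.30 cm = 31.71 cm.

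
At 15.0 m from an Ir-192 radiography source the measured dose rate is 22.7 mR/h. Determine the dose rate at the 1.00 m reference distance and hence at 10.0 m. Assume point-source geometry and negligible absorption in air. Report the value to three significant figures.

5110 mR/h; 51.1 mR/h

By the inverse-square law,
At 1.00 m: 22.7 × (15.0/1.00)² = 22.7 × 225.0 = 5108 mR/h
At 10.0 m: 5108 × (1.00/10.0)² = 5108 × 0.01000 = 51.08 mR/h.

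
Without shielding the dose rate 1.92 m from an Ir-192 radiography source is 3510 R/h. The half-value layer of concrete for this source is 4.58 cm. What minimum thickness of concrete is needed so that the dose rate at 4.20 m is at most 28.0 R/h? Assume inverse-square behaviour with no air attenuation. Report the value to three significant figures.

21.6 cm

At 4.20 m, distance alone gives (1.92/4.20)² = 0.2090, so 3510 × 0.2090 = 733.6 R/h.
Further attenuation needed: 733.6/28.0 = 26.20.
n = log₂(26.20) = 4.711 half-value layers.
Thickness = 4.711 × 4.58 cm = 21.58 cm.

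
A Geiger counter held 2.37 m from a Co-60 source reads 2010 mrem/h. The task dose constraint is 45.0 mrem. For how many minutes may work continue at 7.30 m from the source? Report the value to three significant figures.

12.7 min

By the inverse-square law, rate at 7.30 m:
(2.37/7.30)² = 0.1054, so 2010 × 0.1054 = 211.9 mrem/h.
Stay time = 45.0 mrem ÷ 211.9 mrem/h = 0.2124 h = 12.74 min.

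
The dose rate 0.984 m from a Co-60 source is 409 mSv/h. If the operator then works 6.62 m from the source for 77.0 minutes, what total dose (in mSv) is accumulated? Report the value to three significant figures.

Applying the 1/r² law, rate at 6.62 m:
(0.984/6.62)² = 0.02209, so 409 × 0.02209 = 9.035 mSv/h.
Dose = rate × time = 9.035 mSv/h × 1.283 h = 11.59 mSv.

11.6 mSv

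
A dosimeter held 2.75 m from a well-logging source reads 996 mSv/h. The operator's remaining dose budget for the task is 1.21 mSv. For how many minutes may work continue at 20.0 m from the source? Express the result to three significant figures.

3.86 min

By the inverse-square law, rate at 20.0 m:
(2.75/20.0)² = 0.01891, so 996 × 0.01891 = 18.83 mSv/h.
Stay time = 1.21 mSv ÷ 18.83 mSv/h = 0.06426 h = 3.856 min.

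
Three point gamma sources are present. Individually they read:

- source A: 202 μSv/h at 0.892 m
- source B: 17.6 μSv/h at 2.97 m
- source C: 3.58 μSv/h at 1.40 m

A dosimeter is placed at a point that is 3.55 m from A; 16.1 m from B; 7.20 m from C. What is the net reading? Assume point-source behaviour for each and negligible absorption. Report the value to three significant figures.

Each source contributes Iᵢ·(dᵢ/rᵢ)²; contributions add.
A: 202 × (0.892/3.55)² = 12.75 μSv/h
B: 17.6 × (2.97/16.1)² = 0.5989 μSv/h
C: 3.58 × (1.40/7.20)² = 0.1354 μSv/h
Total = 12.75 + 0.5989 + 0.1354 = 13.48 μSv/h.

13.5 μSv/h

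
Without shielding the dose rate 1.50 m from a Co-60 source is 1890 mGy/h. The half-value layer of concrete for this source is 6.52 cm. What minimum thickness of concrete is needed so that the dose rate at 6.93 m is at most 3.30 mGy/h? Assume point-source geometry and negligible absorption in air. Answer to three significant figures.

At 6.93 m, distance alone gives (1.50/6.93)² = 0.04685, so 1890 × 0.04685 = 88.55 mGy/h.
Further attenuation needed: 88.55/3.30 = 26.83.
n = log₂(26.83) = 4.746 half-value layers.
Thickness = 4.746 × 6.52 cm = 30.94 cm.

30.9 cm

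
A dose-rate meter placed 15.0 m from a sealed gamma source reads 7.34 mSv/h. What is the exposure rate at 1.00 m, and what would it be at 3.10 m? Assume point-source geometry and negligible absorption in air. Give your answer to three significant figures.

1650 mSv/h; 172 mSv/h

Since intensity falls as 1/r²,
At 1.00 m: 7.34 × (15.0/1.00)² = 7.34 × 225.0 = 1652 mSv/h
At 3.10 m: 1652 × (1.00/3.10)² = 1652 × 0.1041 = 172.0 mSv/h.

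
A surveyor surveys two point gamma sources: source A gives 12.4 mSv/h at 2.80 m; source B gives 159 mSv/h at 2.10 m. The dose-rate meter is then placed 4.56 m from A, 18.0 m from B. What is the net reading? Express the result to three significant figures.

6.84 mSv/h

By superposition, sum each source's inverse-square contribution:
A: 12.4 × (2.80/4.56)² = 4.675 mSv/h
B: 159 × (2.10/18.0)² = 2.164 mSv/h
Total = 4.675 + 2.164 = 6.839 mSv/h.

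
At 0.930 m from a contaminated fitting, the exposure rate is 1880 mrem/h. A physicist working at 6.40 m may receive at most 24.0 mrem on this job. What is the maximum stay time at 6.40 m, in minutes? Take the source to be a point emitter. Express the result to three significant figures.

36.3 min

Using I₁d₁² = I₂d₂², rate at 6.40 m:
1880 × (0.930/6.40)² = 1880 × 0.02112 = 39.71 mrem/h.
Stay time = 24.0 mrem ÷ 39.71 mrem/h = 0.6044 h = 36.26 min.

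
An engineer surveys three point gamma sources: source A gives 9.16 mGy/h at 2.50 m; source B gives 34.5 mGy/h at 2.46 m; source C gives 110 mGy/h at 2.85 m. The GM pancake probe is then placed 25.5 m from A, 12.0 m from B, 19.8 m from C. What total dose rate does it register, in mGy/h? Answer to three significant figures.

By superposition, sum each source's inverse-square contribution:
A: 9.16 × (2.50/25.5)² = 0.08804 mGy/h
B: 34.5 × (2.46/12.0)² = 1.450 mGy/h
C: 110 × (2.85/19.8)² = 2.279 mGy/h
Total = 0.08804 + 1.450 + 2.279 = 3.817 mGy/h.

3.82 mGy/h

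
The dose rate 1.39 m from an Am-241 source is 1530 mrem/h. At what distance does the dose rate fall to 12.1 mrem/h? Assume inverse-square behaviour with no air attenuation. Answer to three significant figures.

By the inverse-square law, d₂ = d₁·√(I₁/I₂).
I₁/I₂ = 1530/12.1 = 126.4, so d₂ = 1.39 × √126.4 = 15.63 m.

15.6 m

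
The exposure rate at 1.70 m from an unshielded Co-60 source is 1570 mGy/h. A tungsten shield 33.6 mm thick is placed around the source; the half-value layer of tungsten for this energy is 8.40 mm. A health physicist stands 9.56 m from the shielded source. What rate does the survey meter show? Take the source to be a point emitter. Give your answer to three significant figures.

3.10 mGy/h

Distance alone: (1.70/9.56)² = 0.03162, so 1570 × 0.03162 = 49.64 mGy/h.
Shield: 33.6/8.40 = 4.000 half-value layers → attenuation 2^(−4.000) = 0.06250.
Combined: 49.64 × 0.06250 = 3.103 mGy/h.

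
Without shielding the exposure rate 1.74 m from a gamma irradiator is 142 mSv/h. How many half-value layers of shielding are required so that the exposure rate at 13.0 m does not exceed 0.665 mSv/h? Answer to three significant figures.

At 13.0 m, distance alone gives 142 × (1.74/13.0)² = 142 × 0.01791 = 2.543 mSv/h.
Further attenuation needed: 2.543/0.665 = 3.824.
n = log₂(3.824) = 1.935 half-value layers.

1.94 half-value layers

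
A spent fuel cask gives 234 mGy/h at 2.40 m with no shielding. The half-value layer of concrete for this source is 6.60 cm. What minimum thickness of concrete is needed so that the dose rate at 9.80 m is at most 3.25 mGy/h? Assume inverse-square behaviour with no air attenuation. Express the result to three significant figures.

At 9.80 m, distance alone gives (2.40/9.80)² = 0.05998, so 234 × 0.05998 = 14.04 mGy/h.
Further attenuation needed: 14.04/3.25 = 4.320.
n = log₂(4.320) = 2.111 half-value layers.
Thickness = 2.111 × 6.60 cm = 13.93 cm.

13.9 cm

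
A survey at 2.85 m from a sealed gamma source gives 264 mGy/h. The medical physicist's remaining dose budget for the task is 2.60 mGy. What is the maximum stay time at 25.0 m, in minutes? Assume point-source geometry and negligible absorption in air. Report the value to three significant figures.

45.5 min

By the inverse-square law, rate at 25.0 m:
264 × (2.85/25.0)² = 264 × 0.01300 = 3.432 mGy/h.
Stay time = 2.60 mGy ÷ 3.432 mGy/h = 0.7576 h = 45.46 min.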